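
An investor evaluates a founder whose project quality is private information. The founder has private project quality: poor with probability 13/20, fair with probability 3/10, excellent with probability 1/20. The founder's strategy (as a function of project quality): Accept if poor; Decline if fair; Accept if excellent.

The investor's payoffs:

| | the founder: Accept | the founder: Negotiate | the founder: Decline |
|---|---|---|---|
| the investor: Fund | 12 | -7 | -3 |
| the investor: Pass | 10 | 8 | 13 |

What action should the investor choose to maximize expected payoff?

E[Fund] = 13/20·(12) + 3/10·(-3) + 1/20·(12) = 15/2
E[Pass] = 13/20·(10) + 3/10·(13) + 1/20·(10) = 109/10
Best response: Pass (109/10 is the largest).

Pass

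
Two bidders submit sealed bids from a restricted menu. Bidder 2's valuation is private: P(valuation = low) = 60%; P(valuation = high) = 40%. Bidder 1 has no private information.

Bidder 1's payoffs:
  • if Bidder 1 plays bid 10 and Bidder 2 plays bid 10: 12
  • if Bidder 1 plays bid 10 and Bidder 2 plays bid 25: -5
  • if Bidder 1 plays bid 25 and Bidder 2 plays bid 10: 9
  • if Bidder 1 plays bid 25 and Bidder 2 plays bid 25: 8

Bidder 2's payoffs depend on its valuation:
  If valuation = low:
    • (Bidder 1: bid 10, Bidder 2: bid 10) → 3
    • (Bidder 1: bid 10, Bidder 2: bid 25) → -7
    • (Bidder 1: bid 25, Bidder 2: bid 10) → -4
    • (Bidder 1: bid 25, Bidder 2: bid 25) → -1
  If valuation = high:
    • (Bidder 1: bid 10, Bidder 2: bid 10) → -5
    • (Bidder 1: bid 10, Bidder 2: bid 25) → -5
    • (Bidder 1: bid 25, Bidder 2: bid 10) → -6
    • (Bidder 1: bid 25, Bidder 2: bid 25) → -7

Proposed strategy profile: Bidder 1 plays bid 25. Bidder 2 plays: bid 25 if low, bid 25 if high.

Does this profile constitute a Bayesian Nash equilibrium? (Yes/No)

Bidder 1 plays bid 25: E[bid 25] = 0.6·(8) + 0.4·(8) = 8; E[bid 10] = -5. Best-responding. ✓
Bidder 2 (valuation low), facing bid 25: bid 10 gives -4, bid 25 gives -1. Proposed bid 25 is best. ✓
Bidder 2 (valuation high), facing bid 25: bid 10 gives -6, bid 25 gives -7. Proposed bid 25 is not best — profitable deviation exists. ✗

No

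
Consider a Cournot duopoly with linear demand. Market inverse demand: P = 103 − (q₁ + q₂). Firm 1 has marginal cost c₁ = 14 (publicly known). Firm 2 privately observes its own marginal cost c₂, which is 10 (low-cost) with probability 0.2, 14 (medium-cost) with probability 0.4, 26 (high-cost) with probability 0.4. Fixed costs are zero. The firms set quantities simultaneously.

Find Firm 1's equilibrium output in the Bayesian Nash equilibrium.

Type-c best response for Firm 2: q₂(c) = (103 − c)/2 − q₁/2.
Firm 1 maximizes expected profit; its first-order condition is 103 − 2q₁ − E[q₂] − 14 = 0.
Substituting E[q₂] and solving: E[c₂] = 18, so q₁ = (103 − 2·14 + 18)/3 = 31.

31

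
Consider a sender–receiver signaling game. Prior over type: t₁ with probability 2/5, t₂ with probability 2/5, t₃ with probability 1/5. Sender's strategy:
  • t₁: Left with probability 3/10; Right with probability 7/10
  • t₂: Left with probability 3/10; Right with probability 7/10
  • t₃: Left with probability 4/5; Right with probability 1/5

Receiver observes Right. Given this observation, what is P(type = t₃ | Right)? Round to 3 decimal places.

0.067

P(Right) = (2/5)·(7/10) + (2/5)·(7/10) + (1/5)·(1/5) = 3/5
P(t₃ | Right) = ((1/5)·(1/5)) / (3/5) = (1/25) / (3/5) = 1/15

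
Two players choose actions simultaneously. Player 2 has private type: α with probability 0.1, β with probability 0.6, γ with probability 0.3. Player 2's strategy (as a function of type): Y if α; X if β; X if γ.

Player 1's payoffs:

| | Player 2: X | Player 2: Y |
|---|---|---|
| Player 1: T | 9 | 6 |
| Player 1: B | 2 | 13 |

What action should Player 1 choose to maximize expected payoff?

T

E[T] = 0.1·(6) + 0.6·(9) + 0.3·(9) = 8.7
E[B] = 0.1·(13) + 0.6·(2) + 0.3·(2) = 3.1
Best response: T (8.7 is the largest).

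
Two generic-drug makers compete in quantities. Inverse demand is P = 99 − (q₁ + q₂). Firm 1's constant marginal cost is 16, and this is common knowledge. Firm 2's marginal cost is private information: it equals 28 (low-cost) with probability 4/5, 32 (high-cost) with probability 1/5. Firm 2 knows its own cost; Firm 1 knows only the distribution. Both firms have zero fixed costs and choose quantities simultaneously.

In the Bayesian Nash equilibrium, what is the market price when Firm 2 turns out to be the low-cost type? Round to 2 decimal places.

Firm 2 with cost c maximizes (99 − (q₁+q₂) − c)·q₂, giving q₂(c) = (99 − c − q₁)/2.
E[c₂] = 4/5·28 + 1/5·32 = 28.8
Firm 1's FOC against E[q₂] yields q₁ = (99 − 2·16 + E[c₂])/3 = (99 − 32 + 28.8)/3 = 31.9333.
q₂(low-cost) = 19.5333, so P = 99 − (31.9333 + 19.5333) = 47.5333.

47.53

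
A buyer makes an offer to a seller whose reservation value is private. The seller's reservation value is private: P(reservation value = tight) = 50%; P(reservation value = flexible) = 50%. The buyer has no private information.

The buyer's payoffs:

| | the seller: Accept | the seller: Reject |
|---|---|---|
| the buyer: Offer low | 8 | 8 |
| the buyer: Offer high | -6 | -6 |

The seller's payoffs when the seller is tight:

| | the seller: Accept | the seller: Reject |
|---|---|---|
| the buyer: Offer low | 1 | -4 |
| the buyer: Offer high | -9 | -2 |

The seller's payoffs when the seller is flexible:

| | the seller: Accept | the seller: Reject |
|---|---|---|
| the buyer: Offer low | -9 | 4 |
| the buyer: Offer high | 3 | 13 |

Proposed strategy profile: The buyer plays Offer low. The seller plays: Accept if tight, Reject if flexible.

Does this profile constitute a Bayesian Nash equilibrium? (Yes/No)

A profile is a BNE iff every type of every player is best-responding given beliefs about the other side.
The buyer plays Offer low: E[Offer low] = 0.5·(8) + 0.5·(8) = 8; E[Offer high] = -6. Best-responding. ✓
The seller (reservation value tight), facing Offer low: Accept gives 1, Reject gives -4. Proposed Accept is best. ✓
The seller (reservation value flexible), facing Offer low: Accept gives -9, Reject gives 4. Proposed Reject is best. ✓

Yes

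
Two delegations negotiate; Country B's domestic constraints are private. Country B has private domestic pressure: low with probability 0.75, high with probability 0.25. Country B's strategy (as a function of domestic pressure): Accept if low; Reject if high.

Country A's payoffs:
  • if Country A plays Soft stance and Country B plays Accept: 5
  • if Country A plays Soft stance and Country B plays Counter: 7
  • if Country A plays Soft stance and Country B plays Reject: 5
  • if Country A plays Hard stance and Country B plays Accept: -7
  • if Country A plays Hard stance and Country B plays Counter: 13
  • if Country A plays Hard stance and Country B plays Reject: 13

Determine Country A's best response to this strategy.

Soft stance

E[Soft stance] = 0.75·(5) + 0.25·(5) = 5
E[Hard stance] = 0.75·(-7) + 0.25·(13) = -2
Best response: Soft stance (5 is the largest).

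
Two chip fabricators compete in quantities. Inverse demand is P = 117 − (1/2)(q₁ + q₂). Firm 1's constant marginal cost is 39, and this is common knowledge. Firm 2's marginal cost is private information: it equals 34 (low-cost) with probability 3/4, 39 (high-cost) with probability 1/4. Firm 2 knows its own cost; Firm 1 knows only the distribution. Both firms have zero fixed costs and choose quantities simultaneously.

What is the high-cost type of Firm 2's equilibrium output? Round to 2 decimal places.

Type-c best response for Firm 2: q₂(c) = (117 − c) − q₁/2.
Firm 1 maximizes expected profit; its first-order condition is 117 − q₁ − (1/2)E[q₂] − 39 = 0.
Substituting E[q₂] and solving: E[c₂] = 35.25, so q₁ = (117 − 2·39 + 35.25)/(3/2) = 49.5.
q₂(high-cost) = (117 − 39 − (1/2)·49.5) = 53.25.

53.25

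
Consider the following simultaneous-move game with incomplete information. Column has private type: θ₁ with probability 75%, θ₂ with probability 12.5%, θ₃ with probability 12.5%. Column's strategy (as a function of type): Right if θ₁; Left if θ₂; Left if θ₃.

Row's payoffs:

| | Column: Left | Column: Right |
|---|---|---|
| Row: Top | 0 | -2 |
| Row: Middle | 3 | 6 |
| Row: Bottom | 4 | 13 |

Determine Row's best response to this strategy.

E[Top] = 0.75·(-2) + 0.125·(0) + 0.125·(0) = -1.5
E[Middle] = 0.75·(6) + 0.125·(3) + 0.125·(3) = 5.25
E[Bottom] = 0.75·(13) + 0.125·(4) + 0.125·(4) = 10.75
Best response: Bottom (10.75 is the largest).

Bottom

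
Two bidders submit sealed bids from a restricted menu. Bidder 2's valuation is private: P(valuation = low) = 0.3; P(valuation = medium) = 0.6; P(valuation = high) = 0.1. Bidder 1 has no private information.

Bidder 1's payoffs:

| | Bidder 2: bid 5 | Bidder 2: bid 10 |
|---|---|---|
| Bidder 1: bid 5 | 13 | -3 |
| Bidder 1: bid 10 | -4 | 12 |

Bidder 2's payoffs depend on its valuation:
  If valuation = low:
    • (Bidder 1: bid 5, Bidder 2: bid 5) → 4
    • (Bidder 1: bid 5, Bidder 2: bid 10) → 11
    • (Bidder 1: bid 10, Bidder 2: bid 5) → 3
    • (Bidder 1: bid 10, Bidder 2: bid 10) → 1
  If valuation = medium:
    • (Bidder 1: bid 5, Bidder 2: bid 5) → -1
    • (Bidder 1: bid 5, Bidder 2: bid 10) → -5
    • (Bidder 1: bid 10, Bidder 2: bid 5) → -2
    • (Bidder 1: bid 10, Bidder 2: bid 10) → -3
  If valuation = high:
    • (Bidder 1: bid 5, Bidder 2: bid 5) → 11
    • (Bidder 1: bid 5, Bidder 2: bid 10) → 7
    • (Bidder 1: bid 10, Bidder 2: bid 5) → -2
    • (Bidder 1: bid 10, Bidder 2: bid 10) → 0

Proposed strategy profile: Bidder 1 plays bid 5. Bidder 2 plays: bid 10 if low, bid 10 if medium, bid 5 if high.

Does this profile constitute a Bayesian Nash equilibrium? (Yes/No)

No

Bidder 1 plays bid 5: E[bid 5] = 0.3·(-3) + 0.6·(-3) + 0.1·(13) = -1.4; E[bid 10] = 10.4. Not best-responding. ✗
Bidder 2 (valuation low), facing bid 5: bid 5 gives 4, bid 10 gives 11. Proposed bid 10 is best. ✓
Bidder 2 (valuation medium), facing bid 5: bid 5 gives -1, bid 10 gives -5. Proposed bid 10 is not best — profitable deviation exists. ✗
Bidder 2 (valuation high), facing bid 5: bid 5 gives 11, bid 10 gives 7. Proposed bid 5 is best. ✓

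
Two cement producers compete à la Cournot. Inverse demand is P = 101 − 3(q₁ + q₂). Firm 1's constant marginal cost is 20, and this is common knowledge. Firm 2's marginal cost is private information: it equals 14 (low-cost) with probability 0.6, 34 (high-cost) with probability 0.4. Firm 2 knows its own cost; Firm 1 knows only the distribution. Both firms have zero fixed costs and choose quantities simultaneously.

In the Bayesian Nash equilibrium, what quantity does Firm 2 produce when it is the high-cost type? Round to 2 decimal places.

Type-c best response for Firm 2: q₂(c) = (101 − c)/6 − q₁/2.
Firm 1 maximizes expected profit; its first-order condition is 101 − 6q₁ − 3E[q₂] − 20 = 0.
Substituting E[q₂] and solving: E[c₂] = 22, so q₁ = (101 − 2·20 + 22)/9 = 9.22222.
q₂(high-cost) = (101 − 34 − 3·9.22222)/6 = 6.55556.

6.56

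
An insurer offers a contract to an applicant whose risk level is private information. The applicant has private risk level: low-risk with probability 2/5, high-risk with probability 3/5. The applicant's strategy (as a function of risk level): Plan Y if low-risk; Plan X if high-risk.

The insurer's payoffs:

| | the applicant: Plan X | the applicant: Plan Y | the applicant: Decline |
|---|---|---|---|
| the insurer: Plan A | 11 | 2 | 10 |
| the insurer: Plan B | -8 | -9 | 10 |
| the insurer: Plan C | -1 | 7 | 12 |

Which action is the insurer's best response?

Plan A

E[Plan A] = 2/5·(2) + 3/5·(11) = 37/5
E[Plan B] = 2/5·(-9) + 3/5·(-8) = -42/5
E[Plan C] = 2/5·(7) + 3/5·(-1) = 11/5
Best response: Plan A (37/5 is the largest).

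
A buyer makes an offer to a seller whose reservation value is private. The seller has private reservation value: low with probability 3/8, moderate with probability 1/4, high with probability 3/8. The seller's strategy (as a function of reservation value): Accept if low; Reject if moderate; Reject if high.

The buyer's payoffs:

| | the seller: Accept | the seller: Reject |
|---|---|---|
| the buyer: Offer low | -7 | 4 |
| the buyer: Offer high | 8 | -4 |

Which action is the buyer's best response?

E[Offer low] = 3/8·(-7) + 1/4·(4) + 3/8·(4) = -1/8
E[Offer high] = 3/8·(8) + 1/4·(-4) + 3/8·(-4) = 1/2
Best response: Offer high (1/2 is the largest).

Offer high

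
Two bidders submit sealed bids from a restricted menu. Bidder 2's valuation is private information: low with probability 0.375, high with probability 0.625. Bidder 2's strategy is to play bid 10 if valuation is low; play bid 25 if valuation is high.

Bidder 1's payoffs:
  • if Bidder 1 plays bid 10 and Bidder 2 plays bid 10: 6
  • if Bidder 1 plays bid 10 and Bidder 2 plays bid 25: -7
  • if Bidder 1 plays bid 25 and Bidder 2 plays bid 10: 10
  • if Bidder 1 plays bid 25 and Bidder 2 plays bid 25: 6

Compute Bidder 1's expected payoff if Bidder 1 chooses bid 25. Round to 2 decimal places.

7.50

E[bid 25] = 0.375·10 + 0.625·6 = 3.75 + 3.75 = 7.5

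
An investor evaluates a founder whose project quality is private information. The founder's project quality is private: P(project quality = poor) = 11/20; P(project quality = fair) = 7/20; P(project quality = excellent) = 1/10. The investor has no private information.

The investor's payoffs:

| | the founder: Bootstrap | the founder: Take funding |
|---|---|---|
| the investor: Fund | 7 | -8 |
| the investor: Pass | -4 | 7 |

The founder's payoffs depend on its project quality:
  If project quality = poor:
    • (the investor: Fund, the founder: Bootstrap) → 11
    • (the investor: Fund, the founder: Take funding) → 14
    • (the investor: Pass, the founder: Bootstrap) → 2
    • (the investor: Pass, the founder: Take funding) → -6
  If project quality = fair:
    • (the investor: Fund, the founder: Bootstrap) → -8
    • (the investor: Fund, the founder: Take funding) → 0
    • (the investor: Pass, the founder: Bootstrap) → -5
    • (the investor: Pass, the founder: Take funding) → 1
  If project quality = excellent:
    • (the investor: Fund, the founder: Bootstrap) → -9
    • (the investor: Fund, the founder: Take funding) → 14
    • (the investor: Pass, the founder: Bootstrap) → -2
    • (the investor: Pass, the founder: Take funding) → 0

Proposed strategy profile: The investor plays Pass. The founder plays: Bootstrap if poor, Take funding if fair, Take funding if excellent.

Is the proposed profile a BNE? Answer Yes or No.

The investor plays Pass: E[Pass] = 11/20·(-4) + 7/20·(7) + 1/10·(7) = 19/20; E[Fund] = 1/4. Best-responding. ✓
The founder (project quality poor), facing Pass: Bootstrap gives 2, Take funding gives -6. Proposed Bootstrap is best. ✓
The founder (project quality fair), facing Pass: Bootstrap gives -5, Take funding gives 1. Proposed Take funding is best. ✓
The founder (project quality excellent), facing Pass: Bootstrap gives -2, Take funding gives 0. Proposed Take funding is best. ✓

Yes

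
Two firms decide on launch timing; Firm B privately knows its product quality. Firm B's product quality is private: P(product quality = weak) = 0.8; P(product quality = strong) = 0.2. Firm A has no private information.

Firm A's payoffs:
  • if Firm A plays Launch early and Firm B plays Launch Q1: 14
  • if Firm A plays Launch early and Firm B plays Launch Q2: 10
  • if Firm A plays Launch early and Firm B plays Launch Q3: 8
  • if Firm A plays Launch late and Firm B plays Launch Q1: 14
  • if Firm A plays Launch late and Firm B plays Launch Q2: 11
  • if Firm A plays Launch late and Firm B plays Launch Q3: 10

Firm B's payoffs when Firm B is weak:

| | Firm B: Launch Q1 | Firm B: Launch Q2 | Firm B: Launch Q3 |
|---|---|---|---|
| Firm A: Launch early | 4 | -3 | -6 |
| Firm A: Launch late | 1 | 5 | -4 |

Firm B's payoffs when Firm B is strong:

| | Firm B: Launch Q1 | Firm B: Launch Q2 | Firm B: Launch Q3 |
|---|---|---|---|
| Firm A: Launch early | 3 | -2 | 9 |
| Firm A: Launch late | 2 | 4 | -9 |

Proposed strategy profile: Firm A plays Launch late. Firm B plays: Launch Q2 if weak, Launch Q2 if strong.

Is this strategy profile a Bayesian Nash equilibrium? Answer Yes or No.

Firm A plays Launch late: E[Launch late] = 0.8·(11) + 0.2·(11) = 11; E[Launch early] = 10. Best-responding. ✓
Firm B (product quality weak), facing Launch late: Launch Q1 gives 1, Launch Q2 gives 5, Launch Q3 gives -4. Proposed Launch Q2 is best. ✓
Firm B (product quality strong), facing Launch late: Launch Q1 gives 2, Launch Q2 gives 4, Launch Q3 gives -9. Proposed Launch Q2 is best. ✓

Yes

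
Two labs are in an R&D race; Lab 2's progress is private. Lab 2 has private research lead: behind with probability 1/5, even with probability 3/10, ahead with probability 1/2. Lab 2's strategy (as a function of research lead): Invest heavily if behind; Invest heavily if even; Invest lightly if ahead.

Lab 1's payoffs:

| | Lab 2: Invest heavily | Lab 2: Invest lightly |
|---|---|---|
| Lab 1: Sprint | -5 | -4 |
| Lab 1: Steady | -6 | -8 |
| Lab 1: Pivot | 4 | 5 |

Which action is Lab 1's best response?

Pivot

E[Sprint] = 1/5·(-5) + 3/10·(-5) + 1/2·(-4) = -9/2
E[Steady] = 1/5·(-6) + 3/10·(-6) + 1/2·(-8) = -7
E[Pivot] = 1/5·(4) + 3/10·(4) + 1/2·(5) = 9/2
Best response: Pivot (9/2 is the largest).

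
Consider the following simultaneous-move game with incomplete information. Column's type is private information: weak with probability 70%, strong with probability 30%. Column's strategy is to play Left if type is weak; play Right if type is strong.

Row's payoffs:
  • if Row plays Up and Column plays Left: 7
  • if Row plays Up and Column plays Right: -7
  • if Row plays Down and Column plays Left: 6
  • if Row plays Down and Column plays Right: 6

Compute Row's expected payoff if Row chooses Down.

E[Down] = 0.7·6 + 0.3·6 = 4.2 + 1.8 = 6

6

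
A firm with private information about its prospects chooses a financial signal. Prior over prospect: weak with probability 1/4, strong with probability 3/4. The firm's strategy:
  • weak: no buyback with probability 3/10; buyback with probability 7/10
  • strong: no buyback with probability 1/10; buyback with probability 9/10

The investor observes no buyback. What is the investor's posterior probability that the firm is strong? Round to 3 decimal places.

0.500

P(no buyback) = (1/4)·(3/10) + (3/4)·(1/10) = 3/20
P(strong | no buyback) = ((3/4)·(1/10)) / (3/20) = (3/40) / (3/20) = 1/2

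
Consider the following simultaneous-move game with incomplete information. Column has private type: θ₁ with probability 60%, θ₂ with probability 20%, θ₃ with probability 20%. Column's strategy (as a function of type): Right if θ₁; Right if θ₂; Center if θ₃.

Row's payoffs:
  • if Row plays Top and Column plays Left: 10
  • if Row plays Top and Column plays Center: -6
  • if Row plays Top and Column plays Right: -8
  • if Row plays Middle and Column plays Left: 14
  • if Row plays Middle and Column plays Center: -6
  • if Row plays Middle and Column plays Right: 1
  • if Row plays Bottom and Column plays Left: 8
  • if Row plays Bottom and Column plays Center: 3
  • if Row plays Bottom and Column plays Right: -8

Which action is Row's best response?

E[Top] = 0.6·(-8) + 0.2·(-8) + 0.2·(-6) = -7.6
E[Middle] = 0.6·(1) + 0.2·(1) + 0.2·(-6) = -0.4
E[Bottom] = 0.6·(-8) + 0.2·(-8) + 0.2·(3) = -5.8
Best response: Middle (-0.4 is the largest).

Middle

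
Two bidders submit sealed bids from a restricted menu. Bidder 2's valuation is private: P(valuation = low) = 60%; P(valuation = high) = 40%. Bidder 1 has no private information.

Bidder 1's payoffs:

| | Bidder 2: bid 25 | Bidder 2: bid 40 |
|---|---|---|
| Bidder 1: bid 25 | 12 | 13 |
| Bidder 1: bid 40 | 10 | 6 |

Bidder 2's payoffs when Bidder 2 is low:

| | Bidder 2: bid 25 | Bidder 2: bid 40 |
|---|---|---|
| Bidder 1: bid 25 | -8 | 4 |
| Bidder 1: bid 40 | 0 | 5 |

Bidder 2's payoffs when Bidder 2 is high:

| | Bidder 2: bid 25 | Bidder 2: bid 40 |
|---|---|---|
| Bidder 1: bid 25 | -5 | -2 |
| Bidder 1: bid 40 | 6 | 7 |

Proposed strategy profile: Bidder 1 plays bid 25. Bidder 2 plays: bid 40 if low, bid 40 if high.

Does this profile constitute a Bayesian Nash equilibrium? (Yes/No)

Bidder 1 plays bid 25: E[bid 25] = 0.6·(13) + 0.4·(13) = 13; E[bid 40] = 6. Best-responding. ✓
Bidder 2 (valuation low), facing bid 25: bid 25 gives -8, bid 40 gives 4. Proposed bid 40 is best. ✓
Bidder 2 (valuation high), facing bid 25: bid 25 gives -5, bid 40 gives -2. Proposed bid 40 is best. ✓

Yes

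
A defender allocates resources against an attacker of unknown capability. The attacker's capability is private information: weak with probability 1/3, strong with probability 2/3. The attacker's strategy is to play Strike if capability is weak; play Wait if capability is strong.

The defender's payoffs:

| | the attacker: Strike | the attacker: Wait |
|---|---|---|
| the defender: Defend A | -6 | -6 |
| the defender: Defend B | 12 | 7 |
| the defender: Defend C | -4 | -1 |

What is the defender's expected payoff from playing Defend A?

E[Defend A] = 1/3·(-6) + 2/3·(-6) = (-2) + (-4) = -6

-6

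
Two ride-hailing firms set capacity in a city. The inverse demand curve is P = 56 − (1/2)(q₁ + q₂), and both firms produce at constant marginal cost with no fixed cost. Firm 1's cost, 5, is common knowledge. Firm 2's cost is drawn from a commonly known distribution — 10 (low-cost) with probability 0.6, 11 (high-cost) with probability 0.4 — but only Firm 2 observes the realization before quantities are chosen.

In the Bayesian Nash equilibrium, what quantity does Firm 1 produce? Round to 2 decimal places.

37.60

Type-c best response for Firm 2: q₂(c) = (56 − c) − q₁/2.
Firm 1 maximizes expected profit; its first-order condition is 56 − q₁ − (1/2)E[q₂] − 5 = 0.
Substituting E[q₂] and solving: E[c₂] = 10.4, so q₁ = (56 − 2·5 + 10.4)/(3/2) = 37.6.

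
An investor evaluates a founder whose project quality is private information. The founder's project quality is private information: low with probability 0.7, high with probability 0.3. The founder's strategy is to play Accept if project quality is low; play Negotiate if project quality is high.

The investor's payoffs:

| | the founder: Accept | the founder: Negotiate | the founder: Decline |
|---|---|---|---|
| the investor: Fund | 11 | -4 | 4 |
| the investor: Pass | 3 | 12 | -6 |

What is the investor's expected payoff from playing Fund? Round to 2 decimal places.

6.50

E[Fund] = 0.7·11 + 0.3·(-4) = 7.7 + (-1.2) = 6.5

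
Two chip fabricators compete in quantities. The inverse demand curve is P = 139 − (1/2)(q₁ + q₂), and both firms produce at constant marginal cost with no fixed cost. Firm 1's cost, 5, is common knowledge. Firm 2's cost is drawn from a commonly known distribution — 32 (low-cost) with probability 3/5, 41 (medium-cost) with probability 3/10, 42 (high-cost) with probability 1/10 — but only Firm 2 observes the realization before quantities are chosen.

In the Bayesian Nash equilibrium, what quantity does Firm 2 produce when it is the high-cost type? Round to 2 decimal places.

Type-c best response for Firm 2: q₂(c) = (139 − c) − q₁/2.
Firm 1 maximizes expected profit; its first-order condition is 139 − q₁ − (1/2)E[q₂] − 5 = 0.
Substituting E[q₂] and solving: E[c₂] = 35.7, so q₁ = (139 − 2·5 + 35.7)/(3/2) = 109.8.
q₂(high-cost) = (139 − 42 − (1/2)·109.8) = 42.1.

42.10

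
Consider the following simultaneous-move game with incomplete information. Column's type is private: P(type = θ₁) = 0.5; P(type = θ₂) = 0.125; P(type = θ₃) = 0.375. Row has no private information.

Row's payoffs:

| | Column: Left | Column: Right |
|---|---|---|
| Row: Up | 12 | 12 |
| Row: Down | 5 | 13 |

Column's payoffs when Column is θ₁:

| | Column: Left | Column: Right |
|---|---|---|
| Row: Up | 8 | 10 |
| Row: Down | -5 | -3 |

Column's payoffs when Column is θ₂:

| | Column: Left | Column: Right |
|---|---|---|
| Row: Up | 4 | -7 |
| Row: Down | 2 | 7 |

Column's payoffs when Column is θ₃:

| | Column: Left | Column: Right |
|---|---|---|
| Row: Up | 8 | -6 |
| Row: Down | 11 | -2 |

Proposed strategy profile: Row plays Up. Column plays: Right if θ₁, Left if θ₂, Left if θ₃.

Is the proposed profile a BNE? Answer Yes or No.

A profile is a BNE iff every type of every player is best-responding given beliefs about the other side.
Row plays Up: E[Up] = 0.5·(12) + 0.125·(12) + 0.375·(12) = 12; E[Down] = 9. Best-responding. ✓
Column (type θ₁), facing Up: Left gives 8, Right gives 10. Proposed Right is best. ✓
Column (type θ₂), facing Up: Left gives 4, Right gives -7. Proposed Left is best. ✓
Column (type θ₃), facing Up: Left gives 8, Right gives -6. Proposed Left is best. ✓

Yes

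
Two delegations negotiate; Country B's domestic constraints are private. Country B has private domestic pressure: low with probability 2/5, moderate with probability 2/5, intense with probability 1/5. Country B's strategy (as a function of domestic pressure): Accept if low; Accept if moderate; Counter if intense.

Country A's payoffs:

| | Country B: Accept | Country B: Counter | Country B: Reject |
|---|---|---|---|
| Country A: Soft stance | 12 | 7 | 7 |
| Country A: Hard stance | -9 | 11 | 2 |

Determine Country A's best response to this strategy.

Soft stance

E[Soft stance] = 2/5·(12) + 2/5·(12) + 1/5·(7) = 11
E[Hard stance] = 2/5·(-9) + 2/5·(-9) + 1/5·(11) = -5
Best response: Soft stance (11 is the largest).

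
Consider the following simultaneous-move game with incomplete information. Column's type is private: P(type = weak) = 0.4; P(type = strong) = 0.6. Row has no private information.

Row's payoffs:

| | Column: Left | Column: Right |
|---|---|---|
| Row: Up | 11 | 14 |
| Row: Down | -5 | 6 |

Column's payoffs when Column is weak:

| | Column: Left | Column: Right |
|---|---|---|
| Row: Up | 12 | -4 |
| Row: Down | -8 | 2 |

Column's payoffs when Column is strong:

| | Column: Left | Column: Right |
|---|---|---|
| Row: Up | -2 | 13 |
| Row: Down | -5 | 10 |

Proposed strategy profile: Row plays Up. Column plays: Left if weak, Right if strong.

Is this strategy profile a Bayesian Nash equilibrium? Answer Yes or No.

Yes

Row plays Up: E[Up] = 0.4·(11) + 0.6·(14) = 12.8; E[Down] = 1.6. Best-responding. ✓
Column (type weak), facing Up: Left gives 12, Right gives -4. Proposed Left is best. ✓
Column (type strong), facing Up: Left gives -2, Right gives 13. Proposed Right is best. ✓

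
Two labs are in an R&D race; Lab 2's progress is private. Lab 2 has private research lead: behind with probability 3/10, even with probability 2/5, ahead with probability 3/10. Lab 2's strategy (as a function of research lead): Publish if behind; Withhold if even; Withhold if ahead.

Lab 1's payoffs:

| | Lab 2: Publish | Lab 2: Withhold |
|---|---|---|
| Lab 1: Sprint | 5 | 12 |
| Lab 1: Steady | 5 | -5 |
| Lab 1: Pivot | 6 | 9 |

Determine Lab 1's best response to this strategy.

Compute Lab 1's expected payoff for each action, taking the expectation over Lab 2's type.
E[Sprint] = 3/10·(5) + 2/5·(12) + 3/10·(12) = 99/10
E[Steady] = 3/10·(5) + 2/5·(-5) + 3/10·(-5) = -2
E[Pivot] = 3/10·(6) + 2/5·(9) + 3/10·(9) = 81/10
Best response: Sprint (99/10 is the largest).

Sprint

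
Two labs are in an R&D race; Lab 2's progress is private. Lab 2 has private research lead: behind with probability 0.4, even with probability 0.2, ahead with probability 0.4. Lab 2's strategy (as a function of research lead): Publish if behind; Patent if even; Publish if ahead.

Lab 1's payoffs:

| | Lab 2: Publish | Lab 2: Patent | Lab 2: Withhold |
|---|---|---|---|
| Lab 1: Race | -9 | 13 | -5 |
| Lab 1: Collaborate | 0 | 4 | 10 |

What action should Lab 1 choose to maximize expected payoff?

Collaborate

E[Race] = 0.4·(-9) + 0.2·(13) + 0.4·(-9) = -4.6
E[Collaborate] = 0.4·(0) + 0.2·(4) + 0.4·(0) = 0.8
Best response: Collaborate (0.8 is the largest).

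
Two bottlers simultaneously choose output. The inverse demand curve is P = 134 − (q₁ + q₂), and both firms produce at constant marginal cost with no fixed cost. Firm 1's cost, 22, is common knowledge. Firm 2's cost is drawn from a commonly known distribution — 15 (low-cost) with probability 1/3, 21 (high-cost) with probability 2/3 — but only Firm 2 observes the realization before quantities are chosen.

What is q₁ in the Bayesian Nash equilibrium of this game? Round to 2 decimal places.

Type-c best response for Firm 2: q₂(c) = (134 − c)/2 − q₁/2.
Firm 1 maximizes expected profit; its first-order condition is 134 − 2q₁ − E[q₂] − 22 = 0.
Substituting E[q₂] and solving: E[c₂] = 19, so q₁ = (134 − 2·22 + 19)/3 = 36.3333.

36.33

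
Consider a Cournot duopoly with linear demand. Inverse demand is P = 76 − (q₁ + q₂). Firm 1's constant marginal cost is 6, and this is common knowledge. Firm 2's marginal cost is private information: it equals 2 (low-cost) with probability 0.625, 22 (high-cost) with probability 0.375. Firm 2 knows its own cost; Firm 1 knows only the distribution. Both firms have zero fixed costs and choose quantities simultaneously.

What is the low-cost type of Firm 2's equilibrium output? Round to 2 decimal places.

Type-c best response for Firm 2: q₂(c) = (76 − c)/2 − q₁/2.
Firm 1 maximizes expected profit; its first-order condition is 76 − 2q₁ − E[q₂] − 6 = 0.
Substituting E[q₂] and solving: E[c₂] = 9.5, so q₁ = (76 − 2·6 + 9.5)/3 = 24.5.
q₂(low-cost) = (76 − 2 − 24.5)/2 = 24.75.

24.75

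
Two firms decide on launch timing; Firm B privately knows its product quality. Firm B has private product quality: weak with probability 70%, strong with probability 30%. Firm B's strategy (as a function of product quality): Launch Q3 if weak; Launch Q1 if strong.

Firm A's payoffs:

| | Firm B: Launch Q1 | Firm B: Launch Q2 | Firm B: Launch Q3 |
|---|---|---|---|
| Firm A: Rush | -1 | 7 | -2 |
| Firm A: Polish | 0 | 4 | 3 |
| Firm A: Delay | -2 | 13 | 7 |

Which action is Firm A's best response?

Delay

E[Rush] = 0.7·(-2) + 0.3·(-1) = -1.7
E[Polish] = 0.7·(3) + 0.3·(0) = 2.1
E[Delay] = 0.7·(7) + 0.3·(-2) = 4.3
Best response: Delay (4.3 is the largest).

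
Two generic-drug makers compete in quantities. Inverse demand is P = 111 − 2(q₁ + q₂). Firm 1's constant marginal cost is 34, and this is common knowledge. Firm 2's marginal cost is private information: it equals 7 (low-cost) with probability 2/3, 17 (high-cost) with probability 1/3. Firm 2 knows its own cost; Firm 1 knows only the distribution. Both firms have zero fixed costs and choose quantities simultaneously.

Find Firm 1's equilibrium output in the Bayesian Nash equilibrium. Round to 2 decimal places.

8.89

Type-c best response for Firm 2: q₂(c) = (111 − c)/4 − q₁/2.
Firm 1 maximizes expected profit; its first-order condition is 111 − 4q₁ − 2E[q₂] − 34 = 0.
Substituting E[q₂] and solving: E[c₂] = 10.3333, so q₁ = (111 − 2·34 + 10.3333)/6 = 8.88889.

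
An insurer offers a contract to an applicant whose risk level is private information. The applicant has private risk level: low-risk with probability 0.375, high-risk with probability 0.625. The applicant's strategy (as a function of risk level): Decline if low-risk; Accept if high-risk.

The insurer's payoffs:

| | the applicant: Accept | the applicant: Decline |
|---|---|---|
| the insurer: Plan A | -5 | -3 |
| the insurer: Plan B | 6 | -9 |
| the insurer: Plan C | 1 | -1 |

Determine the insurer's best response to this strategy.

E[Plan A] = 0.375·(-3) + 0.625·(-5) = -4.25
E[Plan B] = 0.375·(-9) + 0.625·(6) = 0.375
E[Plan C] = 0.375·(-1) + 0.625·(1) = 0.25
Best response: Plan B (0.375 is the largest).

Plan B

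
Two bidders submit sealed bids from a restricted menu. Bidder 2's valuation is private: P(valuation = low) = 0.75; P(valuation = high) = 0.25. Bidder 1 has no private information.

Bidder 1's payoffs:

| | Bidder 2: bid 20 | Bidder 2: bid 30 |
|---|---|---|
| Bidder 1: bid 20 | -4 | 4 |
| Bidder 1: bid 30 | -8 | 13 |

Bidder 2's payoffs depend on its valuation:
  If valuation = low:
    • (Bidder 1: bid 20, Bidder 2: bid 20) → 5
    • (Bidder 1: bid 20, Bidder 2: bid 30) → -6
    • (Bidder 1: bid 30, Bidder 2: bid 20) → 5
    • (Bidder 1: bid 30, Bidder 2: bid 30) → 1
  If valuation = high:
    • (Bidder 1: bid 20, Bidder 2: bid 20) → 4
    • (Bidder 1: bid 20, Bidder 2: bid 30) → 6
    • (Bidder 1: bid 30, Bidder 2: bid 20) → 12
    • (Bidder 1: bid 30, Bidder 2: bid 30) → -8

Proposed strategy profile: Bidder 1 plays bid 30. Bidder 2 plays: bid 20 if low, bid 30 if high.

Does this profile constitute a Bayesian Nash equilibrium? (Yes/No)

Bidder 1 plays bid 30: E[bid 30] = 0.75·(-8) + 0.25·(13) = -2.75; E[bid 20] = -2. Not best-responding. ✗
Bidder 2 (valuation low), facing bid 30: bid 20 gives 5, bid 30 gives 1. Proposed bid 20 is best. ✓
Bidder 2 (valuation high), facing bid 30: bid 20 gives 12, bid 30 gives -8. Proposed bid 30 is not best — profitable deviation exists. ✗

No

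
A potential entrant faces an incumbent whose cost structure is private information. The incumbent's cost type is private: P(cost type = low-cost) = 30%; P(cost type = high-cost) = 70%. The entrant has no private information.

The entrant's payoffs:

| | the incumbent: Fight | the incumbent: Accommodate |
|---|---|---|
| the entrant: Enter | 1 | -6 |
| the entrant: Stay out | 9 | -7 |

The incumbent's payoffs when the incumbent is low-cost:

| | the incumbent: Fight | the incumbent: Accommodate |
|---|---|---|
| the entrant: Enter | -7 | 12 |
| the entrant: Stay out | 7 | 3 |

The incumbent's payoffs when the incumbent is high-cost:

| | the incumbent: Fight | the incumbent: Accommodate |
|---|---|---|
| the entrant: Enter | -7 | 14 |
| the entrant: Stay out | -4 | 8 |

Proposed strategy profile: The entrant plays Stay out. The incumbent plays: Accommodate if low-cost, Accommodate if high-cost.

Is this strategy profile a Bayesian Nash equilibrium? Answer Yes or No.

A profile is a BNE iff every type of every player is best-responding given beliefs about the other side.
The entrant plays Stay out: E[Stay out] = 0.3·(-7) + 0.7·(-7) = -7; E[Enter] = -6. Not best-responding. ✗
The incumbent (cost type low-cost), facing Stay out: Fight gives 7, Accommodate gives 3. Proposed Accommodate is not best — profitable deviation exists. ✗
The incumbent (cost type high-cost), facing Stay out: Fight gives -4, Accommodate gives 8. Proposed Accommodate is best. ✓

No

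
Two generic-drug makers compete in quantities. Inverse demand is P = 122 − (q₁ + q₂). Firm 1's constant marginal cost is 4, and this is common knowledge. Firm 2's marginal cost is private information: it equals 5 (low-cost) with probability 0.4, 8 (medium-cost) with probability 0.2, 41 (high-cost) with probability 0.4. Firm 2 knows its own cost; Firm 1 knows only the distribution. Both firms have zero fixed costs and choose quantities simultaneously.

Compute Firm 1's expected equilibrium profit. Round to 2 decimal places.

1995.11

Each type of Firm 2 best-responds to q₁; Firm 1 best-responds to the expected q₂ over Firm 2's types.
Firm 2 with cost c maximizes (122 − (q₁+q₂) − c)·q₂, giving q₂(c) = (122 − c − q₁)/2.
E[c₂] = 0.4·5 + 0.2·8 + 0.4·41 = 20
Firm 1's FOC against E[q₂] yields q₁ = (122 − 2·4 + E[c₂])/3 = (122 − 8 + 20)/3 = 44.6667.
E[P] = 122 − (q₁ + E[q₂]) = 48.6667; Firm 1's expected profit = (E[P] − 4)·q₁ = (48.6667 − 4)·44.6667 = 1995.11.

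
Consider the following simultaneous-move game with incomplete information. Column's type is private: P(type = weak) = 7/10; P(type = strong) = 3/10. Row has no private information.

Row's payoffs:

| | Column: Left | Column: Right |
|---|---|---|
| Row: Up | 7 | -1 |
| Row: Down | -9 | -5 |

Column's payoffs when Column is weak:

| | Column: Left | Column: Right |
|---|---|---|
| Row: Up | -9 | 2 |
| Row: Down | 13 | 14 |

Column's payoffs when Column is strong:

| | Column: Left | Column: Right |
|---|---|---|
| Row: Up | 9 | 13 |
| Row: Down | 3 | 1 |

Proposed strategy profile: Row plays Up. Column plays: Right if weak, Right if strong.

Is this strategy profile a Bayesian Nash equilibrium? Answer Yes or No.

A profile is a BNE iff every type of every player is best-responding given beliefs about the other side.
Row plays Up: E[Up] = 7/10·(-1) + 3/10·(-1) = -1; E[Down] = -5. Best-responding. ✓
Column (type weak), facing Up: Left gives -9, Right gives 2. Proposed Right is best. ✓
Column (type strong), facing Up: Left gives 9, Right gives 13. Proposed Right is best. ✓

Yes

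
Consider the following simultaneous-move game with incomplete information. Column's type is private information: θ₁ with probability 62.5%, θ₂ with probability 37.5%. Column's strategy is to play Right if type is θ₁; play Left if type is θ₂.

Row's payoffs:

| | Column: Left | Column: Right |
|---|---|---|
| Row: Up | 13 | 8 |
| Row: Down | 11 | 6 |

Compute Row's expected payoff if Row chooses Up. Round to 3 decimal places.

9.875

Take the expectation over Column's type, weighting each type's action by its prior probability.
E[Up] = 0.625·8 + 0.375·13 = 5 + 4.875 = 9.875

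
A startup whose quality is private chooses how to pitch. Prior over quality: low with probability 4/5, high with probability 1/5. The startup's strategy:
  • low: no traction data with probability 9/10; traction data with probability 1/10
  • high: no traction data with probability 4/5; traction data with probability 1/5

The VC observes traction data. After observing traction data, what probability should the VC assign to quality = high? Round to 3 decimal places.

0.333

P(traction data) = (4/5)·(1/10) + (1/5)·(1/5) = 3/25
P(high | traction data) = ((1/5)·(1/5)) / (3/25) = (1/25) / (3/25) = 1/3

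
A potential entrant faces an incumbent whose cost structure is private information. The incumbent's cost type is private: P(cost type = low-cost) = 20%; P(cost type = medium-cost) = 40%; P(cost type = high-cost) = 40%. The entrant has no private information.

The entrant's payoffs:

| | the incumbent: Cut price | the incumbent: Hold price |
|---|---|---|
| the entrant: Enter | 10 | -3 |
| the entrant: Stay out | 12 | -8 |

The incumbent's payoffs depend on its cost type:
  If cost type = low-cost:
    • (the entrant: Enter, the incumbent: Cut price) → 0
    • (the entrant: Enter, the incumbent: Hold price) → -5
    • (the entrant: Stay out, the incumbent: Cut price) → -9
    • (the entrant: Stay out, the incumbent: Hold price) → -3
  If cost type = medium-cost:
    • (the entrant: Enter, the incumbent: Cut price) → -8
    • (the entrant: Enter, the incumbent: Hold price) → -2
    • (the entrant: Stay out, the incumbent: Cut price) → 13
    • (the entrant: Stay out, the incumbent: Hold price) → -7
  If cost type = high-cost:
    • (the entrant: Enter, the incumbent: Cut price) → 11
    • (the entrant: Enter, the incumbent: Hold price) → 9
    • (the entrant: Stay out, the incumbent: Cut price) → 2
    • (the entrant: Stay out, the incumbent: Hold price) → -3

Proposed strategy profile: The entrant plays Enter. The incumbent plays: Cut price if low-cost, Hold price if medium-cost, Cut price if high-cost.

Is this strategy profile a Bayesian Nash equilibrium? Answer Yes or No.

A profile is a BNE iff every type of every player is best-responding given beliefs about the other side.
The entrant plays Enter: E[Enter] = 0.2·(10) + 0.4·(-3) + 0.4·(10) = 4.8; E[Stay out] = 4. Best-responding. ✓
The incumbent (cost type low-cost), facing Enter: Cut price gives 0, Hold price gives -5. Proposed Cut price is best. ✓
The incumbent (cost type medium-cost), facing Enter: Cut price gives -8, Hold price gives -2. Proposed Hold price is best. ✓
The incumbent (cost type high-cost), facing Enter: Cut price gives 11, Hold price gives 9. Proposed Cut price is best. ✓

Yes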